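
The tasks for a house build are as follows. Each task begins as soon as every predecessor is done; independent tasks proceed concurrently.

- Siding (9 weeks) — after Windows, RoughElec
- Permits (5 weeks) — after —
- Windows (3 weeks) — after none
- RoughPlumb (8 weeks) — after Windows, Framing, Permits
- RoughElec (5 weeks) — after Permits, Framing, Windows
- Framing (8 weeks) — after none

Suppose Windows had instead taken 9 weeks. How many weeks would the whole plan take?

Actual critical path: Framing→RoughElec→Siding = 8+5+9 = 22 ⇒ 22 weeks.
Windows has 5 weeks of float (longest path through it is 17).
Now Windows→RoughElec→Siding = 9+5+9 = 23 is longest, so the finish becomes 23 weeks.

23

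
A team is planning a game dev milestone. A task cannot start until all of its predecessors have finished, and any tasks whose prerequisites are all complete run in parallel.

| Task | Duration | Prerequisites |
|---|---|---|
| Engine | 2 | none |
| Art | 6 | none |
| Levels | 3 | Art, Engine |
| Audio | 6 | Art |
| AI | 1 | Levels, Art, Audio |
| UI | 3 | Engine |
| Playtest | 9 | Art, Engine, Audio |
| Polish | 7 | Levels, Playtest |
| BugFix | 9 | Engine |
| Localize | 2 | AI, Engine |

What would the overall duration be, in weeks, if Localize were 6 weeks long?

28

As given, the longest chain is Art→Audio→Playtest→Polish = 6+6+9+7 = 28, so the finish is 28 weeks.
The longest path through Localize is only 15 weeks, so Localize has float 13.
That remains the longest chain; total 28 weeks.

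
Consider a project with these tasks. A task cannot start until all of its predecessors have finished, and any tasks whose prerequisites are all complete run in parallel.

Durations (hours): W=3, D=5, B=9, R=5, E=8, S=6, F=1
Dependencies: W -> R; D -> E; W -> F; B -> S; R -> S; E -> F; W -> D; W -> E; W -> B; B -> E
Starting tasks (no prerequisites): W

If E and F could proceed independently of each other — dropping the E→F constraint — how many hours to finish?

20

Before: longest chain W→B→E→F = 3+9+8+1 = 21, finish 21.
Without E→F, F's earliest start moves from 20 to 3.
New critical path: W→B→E = 3+9+8 = 20 ⇒ 20 hours.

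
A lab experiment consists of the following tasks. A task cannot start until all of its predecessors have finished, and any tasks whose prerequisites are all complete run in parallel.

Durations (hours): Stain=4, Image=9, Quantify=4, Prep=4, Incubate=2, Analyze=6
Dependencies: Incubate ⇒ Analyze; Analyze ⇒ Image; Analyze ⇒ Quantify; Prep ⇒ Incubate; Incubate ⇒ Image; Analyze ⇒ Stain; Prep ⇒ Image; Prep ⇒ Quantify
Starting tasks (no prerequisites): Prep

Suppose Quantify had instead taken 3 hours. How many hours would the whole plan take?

Baseline: Prep→Incubate→Analyze→Image = 4+2+6+9 = 21 → 21 hours.
Quantify is off the critical path — its longest chain is 16 hours, giving 5 of slack.
The critical path is still Prep→Incubate→Analyze→Image; finish is now 21 hours.

21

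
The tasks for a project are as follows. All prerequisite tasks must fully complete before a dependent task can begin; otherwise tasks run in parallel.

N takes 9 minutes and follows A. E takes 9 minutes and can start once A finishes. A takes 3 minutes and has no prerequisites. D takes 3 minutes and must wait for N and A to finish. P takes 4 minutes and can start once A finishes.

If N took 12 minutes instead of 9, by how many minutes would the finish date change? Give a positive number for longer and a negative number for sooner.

3

Baseline: A→N→D = 3+9+3 = 15 → 15 minutes.
N is on the critical path; changing it to 12 makes that path 18 minutes.
The critical path is still A→N→D; finish is now 18 minutes.
Change in finish: 18 − 15 = +3 minutes.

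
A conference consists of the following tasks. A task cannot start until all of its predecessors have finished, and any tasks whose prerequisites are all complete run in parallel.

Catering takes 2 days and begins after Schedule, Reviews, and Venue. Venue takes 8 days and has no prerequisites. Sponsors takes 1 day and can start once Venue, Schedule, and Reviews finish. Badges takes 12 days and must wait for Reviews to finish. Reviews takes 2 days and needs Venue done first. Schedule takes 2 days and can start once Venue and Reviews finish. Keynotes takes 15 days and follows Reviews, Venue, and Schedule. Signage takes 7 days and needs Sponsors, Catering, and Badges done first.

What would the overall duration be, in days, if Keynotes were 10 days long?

29

Critical path before the change: Venue→Reviews→Badges→Signage = 8+2+12+7 = 29 giving 29 days.
The longest path through Keynotes is only 27 days, so Keynotes has float 2.
The critical path is still Venue→Reviews→Badges→Signage; finish is now 29 days.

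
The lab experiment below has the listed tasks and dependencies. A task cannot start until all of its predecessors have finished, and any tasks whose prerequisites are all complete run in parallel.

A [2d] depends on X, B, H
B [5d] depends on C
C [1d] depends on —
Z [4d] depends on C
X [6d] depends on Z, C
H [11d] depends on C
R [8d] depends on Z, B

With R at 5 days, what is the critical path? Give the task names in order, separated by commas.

C, H, A

The binding path is C→B→R = 1+5+8 = 14; finish at 14 days.
R is on the critical path; changing it to 5 makes that path 11 days.
The binding chain switches to C→H→A = 1+11+2 = 14; finish 14 days.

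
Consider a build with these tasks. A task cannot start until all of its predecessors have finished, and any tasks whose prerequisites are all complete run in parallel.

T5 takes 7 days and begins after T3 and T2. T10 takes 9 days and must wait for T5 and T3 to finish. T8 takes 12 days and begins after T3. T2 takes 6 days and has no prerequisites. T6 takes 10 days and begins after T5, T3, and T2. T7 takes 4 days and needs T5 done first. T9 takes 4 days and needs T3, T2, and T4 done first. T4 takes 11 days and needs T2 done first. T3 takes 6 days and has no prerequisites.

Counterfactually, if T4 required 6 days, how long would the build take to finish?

The binding path is T2→T5→T6 = 6+7+10 = 23; finish at 23 days.
T4 is off the critical path — its longest chain is 21 days, giving 2 of slack.
That remains the longest chain; total 23 days.

23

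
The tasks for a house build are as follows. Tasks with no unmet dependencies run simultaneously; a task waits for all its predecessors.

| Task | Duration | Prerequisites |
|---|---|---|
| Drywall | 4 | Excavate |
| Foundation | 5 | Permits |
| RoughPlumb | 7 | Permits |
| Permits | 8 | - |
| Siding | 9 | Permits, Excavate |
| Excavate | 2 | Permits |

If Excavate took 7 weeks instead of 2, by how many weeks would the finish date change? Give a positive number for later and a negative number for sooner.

5

Baseline: Permits→Excavate→Siding = 8+2+9 = 19 → 19 weeks.
Excavate lies on that path, so at 7 weeks the path becomes 24 weeks.
No other chain overtakes it, so the finish is 24 weeks.
Change in finish: 24 − 19 = +5 weeks.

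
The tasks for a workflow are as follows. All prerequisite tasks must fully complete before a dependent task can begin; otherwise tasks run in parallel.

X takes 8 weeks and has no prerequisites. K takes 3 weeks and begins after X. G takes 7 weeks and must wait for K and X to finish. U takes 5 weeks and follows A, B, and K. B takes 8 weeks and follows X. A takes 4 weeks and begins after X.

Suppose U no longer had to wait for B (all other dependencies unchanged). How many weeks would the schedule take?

18

Before: longest chain X→B→U = 8+8+5 = 21, finish 21.
Without B→U, U's earliest start moves from 16 to 12.
The longest chain is now X→K→G = 8+3+7 = 18, so the schedule takes 18 weeks.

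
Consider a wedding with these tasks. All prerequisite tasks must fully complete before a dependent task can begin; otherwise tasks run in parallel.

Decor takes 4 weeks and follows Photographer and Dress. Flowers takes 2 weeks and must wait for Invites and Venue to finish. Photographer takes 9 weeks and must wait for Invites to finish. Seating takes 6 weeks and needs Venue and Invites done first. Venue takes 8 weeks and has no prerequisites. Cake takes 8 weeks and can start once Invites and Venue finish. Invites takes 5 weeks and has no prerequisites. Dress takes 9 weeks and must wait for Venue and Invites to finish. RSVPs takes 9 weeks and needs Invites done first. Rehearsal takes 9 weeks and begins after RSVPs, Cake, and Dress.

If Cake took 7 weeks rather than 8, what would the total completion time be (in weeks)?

26

Critical path before the change: Venue→Dress→Rehearsal = 8+9+9 = 26 giving 26 weeks.
Cake is off the critical path — its longest chain is 25 weeks, giving 1 of slack.
The critical path is still Venue→Dress→Rehearsal; finish is now 26 weeks.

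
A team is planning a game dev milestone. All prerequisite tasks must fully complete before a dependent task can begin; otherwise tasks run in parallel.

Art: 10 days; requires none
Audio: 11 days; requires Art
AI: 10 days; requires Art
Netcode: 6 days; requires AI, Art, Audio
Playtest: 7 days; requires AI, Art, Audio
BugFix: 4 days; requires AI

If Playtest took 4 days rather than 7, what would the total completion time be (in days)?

27

The binding path is Art→Audio→Playtest = 10+11+7 = 28; finish at 28 days.
Playtest is on the critical path; changing it to 4 makes that path 25 days.
New critical path: Art→Audio→Netcode = 10+11+6 = 27 ⇒ 27 days.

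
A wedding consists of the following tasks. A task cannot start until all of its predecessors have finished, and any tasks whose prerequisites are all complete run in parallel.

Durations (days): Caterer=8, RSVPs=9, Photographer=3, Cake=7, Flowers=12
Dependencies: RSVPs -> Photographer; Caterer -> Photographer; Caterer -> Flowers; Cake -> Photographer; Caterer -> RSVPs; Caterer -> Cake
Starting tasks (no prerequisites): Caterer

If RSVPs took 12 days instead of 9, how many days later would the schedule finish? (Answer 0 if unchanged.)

Actual critical path: Caterer→RSVPs→Photographer = 8+9+3 = 20 ⇒ 20 days.
Since RSVPs is critical, the +3 change carries straight to that chain (now 23 days).
That remains the longest chain; total 23 days.
Change in finish: 23 − 20 = +3 days.

3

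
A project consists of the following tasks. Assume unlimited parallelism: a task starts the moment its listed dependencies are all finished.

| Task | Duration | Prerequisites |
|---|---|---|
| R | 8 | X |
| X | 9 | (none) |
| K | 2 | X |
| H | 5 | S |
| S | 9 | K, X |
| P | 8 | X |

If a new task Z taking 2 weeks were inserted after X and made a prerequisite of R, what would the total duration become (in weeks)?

Originally the project takes 25 weeks.
With Z inserted, R now waits for max(X, Z).
New critical path: X→K→S→H = 9+2+9+5 = 25 ⇒ 25 weeks.

25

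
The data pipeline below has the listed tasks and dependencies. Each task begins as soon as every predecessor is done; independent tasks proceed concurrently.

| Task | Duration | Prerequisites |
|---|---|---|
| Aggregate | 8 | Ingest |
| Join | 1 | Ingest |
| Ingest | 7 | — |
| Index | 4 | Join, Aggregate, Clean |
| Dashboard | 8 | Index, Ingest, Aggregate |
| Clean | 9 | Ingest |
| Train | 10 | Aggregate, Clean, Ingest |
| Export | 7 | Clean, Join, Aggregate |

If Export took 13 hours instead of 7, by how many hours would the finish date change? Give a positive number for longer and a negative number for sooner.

The binding path is Ingest→Clean→Index→Dashboard = 7+9+4+8 = 28; finish at 28 hours.
Export is off the critical path — its longest chain is 23 hours, giving 5 of slack.
The binding chain switches to Ingest→Clean→Export = 7+9+13 = 29; finish 29 hours.
Change in finish: 29 − 28 = +1 hours.

1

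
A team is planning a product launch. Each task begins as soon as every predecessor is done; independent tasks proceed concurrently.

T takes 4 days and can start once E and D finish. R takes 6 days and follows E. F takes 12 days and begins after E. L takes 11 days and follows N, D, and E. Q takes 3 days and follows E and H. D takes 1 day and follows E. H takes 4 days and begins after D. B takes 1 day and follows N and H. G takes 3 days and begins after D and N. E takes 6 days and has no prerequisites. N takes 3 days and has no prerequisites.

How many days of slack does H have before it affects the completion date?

4

Critical path: E→D→L = 6+1+11 = 18, so the finish is 18 days.
H finishes as early as 11 and must finish by 15.
So H can slip 15 − 11 = 4 days.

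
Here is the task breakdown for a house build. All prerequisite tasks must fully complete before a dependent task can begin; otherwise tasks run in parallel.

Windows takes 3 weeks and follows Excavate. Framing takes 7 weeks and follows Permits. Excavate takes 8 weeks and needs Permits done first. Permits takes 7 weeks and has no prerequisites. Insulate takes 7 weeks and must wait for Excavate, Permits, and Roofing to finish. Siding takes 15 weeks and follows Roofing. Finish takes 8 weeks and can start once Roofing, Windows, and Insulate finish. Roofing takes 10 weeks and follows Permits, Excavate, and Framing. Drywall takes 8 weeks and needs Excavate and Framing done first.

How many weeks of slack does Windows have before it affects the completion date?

Permits→Excavate→Roofing→Insulate→Finish = 7+8+10+7+8 = 40 sets the makespan at 40 weeks.
The longest chain containing Windows totals 26 weeks.
Slack of Windows = 29 − 15 = 14 weeks.

14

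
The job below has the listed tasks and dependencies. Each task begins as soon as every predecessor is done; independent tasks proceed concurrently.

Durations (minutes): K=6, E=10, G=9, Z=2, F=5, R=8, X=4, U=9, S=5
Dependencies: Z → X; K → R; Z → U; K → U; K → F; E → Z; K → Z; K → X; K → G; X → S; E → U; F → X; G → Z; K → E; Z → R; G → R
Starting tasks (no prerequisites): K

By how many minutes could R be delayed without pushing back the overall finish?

1

K→E→Z→X→S = 6+10+2+4+5 = 27 sets the makespan at 27 minutes.
The longest chain containing R totals 26 minutes.
Float = 27 − 26 = 1.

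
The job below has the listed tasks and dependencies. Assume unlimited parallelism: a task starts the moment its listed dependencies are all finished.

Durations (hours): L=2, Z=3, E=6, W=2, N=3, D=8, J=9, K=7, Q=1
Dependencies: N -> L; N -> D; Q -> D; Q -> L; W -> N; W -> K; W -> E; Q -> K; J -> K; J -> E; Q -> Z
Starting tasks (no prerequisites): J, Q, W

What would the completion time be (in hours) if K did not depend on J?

15

Before: longest chain J→K = 9+7 = 16, finish 16.
Without J→K, K's earliest start moves from 9 to 2.
The longest chain is now J→E = 9+6 = 15, so the plan takes 15 hours.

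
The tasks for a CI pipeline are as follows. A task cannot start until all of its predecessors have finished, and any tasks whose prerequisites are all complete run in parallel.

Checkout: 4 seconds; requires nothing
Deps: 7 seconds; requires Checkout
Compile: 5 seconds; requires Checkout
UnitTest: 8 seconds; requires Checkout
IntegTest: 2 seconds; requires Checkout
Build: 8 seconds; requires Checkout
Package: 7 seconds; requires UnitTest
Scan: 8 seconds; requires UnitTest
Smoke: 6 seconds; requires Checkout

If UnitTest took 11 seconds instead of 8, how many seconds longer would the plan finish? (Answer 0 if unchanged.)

Critical path before the change: Checkout→UnitTest→Scan = 4+8+8 = 20 giving 20 seconds.
UnitTest is on the critical path; changing it to 11 makes that path 23 seconds.
No other chain overtakes it, so the finish is 23 seconds.
Change in finish: 23 − 20 = +3 seconds.

3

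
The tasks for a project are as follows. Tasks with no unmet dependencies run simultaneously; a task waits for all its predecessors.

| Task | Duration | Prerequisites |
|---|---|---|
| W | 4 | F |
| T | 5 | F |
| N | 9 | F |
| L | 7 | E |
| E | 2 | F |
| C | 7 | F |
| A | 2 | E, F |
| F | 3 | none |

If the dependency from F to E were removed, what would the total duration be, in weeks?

12

With the dependency in place, F→E→L = 3+2+7 = 12 sets the finish at 12 weeks.
Without F→E, E's earliest start moves from 3 to 0.
The longest chain is now F→N = 3+9 = 12, so the schedule takes 12 weeks.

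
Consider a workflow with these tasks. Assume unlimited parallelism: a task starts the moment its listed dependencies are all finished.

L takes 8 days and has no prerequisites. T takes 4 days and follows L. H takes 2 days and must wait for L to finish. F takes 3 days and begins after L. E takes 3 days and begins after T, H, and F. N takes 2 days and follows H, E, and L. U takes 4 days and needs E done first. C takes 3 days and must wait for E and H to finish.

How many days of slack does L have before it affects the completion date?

0

The longest chain is L→T→E→U = 8+4+3+4 = 19; overall finish 19 days.
L finishes as early as 8 and must finish by 8.
So L can slip 8 − 8 = 0 days.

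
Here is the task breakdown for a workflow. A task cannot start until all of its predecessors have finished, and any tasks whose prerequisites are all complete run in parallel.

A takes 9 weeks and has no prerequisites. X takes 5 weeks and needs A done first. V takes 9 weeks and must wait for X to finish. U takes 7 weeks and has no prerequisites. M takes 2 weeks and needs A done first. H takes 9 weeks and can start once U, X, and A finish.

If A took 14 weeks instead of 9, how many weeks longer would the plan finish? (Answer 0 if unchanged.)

5

The binding path is A→X→V = 9+5+9 = 23; finish at 23 weeks.
A lies on that path, so at 14 weeks the path becomes 28 weeks.
The critical path is still A→X→V; finish is now 28 weeks.
Change in finish: 28 − 23 = +5 weeks.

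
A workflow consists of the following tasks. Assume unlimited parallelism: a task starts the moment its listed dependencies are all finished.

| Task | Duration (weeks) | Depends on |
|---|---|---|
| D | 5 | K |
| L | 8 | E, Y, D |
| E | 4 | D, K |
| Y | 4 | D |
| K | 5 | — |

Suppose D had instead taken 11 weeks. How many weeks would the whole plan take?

28

The binding path is K→D→E→L = 5+5+4+8 = 22; finish at 22 weeks.
D lies on that path, so at 11 weeks the path becomes 28 weeks.
That remains the longest chain; total 28 weeks.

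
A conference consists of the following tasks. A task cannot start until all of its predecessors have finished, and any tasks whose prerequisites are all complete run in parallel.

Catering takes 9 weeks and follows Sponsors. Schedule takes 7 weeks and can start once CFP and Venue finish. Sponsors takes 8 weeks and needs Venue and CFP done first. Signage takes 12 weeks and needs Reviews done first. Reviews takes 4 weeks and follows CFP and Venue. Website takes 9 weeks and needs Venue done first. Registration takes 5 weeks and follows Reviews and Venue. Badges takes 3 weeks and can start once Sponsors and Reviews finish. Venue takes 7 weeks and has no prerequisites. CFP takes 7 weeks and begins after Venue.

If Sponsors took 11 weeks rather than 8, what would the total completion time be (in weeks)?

34

Actual critical path: Venue→CFP→Sponsors→Catering = 7+7+8+9 = 31 ⇒ 31 weeks.
Sponsors lies on that path, so at 11 weeks the path becomes 34 weeks.
The critical path is still Venue→CFP→Sponsors→Catering; finish is now 34 weeks.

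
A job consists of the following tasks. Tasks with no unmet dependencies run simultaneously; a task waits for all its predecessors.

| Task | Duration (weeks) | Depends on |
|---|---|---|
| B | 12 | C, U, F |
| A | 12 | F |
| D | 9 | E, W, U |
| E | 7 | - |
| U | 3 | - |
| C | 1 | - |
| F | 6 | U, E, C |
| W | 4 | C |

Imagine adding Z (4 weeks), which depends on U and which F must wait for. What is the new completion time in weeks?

25

Originally the project takes 25 weeks.
With Z inserted, F now waits for max(U, E, C, Z).
New critical path: E→F→B = 7+6+12 = 25 ⇒ 25 weeks.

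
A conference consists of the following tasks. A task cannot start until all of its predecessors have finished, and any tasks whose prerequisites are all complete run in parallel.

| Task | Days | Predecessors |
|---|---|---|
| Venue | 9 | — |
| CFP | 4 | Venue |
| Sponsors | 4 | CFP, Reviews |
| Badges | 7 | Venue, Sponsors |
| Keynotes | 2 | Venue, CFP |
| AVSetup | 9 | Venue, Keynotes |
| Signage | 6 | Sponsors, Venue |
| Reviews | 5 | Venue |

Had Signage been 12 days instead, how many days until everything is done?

30

Actual critical path: Venue→Reviews→Sponsors→Badges = 9+5+4+7 = 25 ⇒ 25 days.
Signage has 1 day of float (longest path through it is 24).
Now Venue→Reviews→Sponsors→Signage = 9+5+4+12 = 30 is longest, so the finish becomes 30 days.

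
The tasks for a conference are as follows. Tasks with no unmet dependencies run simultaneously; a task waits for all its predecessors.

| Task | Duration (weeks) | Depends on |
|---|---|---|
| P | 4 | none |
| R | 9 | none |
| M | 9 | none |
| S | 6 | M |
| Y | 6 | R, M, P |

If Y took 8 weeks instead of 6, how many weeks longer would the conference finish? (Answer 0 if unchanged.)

2

Critical path before the change: R→Y = 9+6 = 15 giving 15 weeks.
Since Y is critical, the +2 change carries straight to that chain (now 17 weeks).
The critical path is still R→Y; finish is now 17 weeks.
Change in finish: 17 − 15 = +2 weeks.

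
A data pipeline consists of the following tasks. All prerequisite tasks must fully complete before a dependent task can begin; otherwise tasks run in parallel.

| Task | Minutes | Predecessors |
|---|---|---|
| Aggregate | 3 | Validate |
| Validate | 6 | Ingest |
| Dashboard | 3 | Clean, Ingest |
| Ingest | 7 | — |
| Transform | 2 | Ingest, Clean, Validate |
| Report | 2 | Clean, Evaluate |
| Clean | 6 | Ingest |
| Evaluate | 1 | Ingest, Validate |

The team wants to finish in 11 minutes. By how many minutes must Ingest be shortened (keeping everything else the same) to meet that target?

5

Current finish: 16 minutes; target: 11.
Ingest is on every critical path, so each minute cut from Ingest cuts the finish by one (this holds down to a finish of 10).
Need 16 − 11 = 5 minutes off Ingest → Ingest becomes 2 minutes, finish becomes 11.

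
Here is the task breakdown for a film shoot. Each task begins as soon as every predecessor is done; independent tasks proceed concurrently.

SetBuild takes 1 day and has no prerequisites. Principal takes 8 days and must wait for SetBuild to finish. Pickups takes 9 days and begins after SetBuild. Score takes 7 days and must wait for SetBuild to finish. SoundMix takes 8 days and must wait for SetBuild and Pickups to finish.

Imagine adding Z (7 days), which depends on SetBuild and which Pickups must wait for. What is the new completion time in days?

25

Originally the project takes 18 days.
With Z inserted, Pickups now waits for max(SetBuild, Z).
New critical path: SetBuild→Z→Pickups→SoundMix = 1+7+9+8 = 25 ⇒ 25 days.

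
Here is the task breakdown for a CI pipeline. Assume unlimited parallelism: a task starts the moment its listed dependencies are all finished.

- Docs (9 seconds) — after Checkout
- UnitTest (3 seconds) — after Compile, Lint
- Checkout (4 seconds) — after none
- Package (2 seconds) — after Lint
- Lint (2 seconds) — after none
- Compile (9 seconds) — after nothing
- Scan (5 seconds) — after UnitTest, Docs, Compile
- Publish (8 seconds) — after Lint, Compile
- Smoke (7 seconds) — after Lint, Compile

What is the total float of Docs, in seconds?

0

Checkout→Docs→Scan = 4+9+5 = 18 sets the makespan at 18 seconds.
Docs finishes as early as 13 and must finish by 13.
Float = 18 − 18 = 0.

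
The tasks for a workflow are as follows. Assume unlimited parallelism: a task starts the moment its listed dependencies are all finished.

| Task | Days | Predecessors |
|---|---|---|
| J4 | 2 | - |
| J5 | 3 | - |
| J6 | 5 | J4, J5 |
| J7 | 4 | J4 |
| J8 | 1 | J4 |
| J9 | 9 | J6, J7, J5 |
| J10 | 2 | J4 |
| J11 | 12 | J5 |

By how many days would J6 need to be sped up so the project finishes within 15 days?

Current finish: 17 days; target: 15.
J6 is on every critical path, so each day cut from J6 cuts the finish by one (this holds down to a finish of 15).
Need 17 − 15 = 2 days off J6 → J6 becomes 3 days, finish becomes 15.

2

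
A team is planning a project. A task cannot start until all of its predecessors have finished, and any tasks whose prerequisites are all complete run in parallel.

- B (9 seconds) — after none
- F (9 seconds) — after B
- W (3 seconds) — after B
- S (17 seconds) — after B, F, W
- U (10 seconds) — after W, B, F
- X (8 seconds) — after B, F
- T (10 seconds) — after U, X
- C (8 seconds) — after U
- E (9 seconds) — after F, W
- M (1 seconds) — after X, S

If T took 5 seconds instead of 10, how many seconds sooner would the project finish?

Actual critical path: B→F→U→T = 9+9+10+10 = 38 ⇒ 38 seconds.
T lies on that path, so at 5 seconds the path becomes 33 seconds.
New critical path: B→F→S→M = 9+9+17+1 = 36 ⇒ 36 seconds.
Change in finish: 36 − 38 = -2 seconds.

2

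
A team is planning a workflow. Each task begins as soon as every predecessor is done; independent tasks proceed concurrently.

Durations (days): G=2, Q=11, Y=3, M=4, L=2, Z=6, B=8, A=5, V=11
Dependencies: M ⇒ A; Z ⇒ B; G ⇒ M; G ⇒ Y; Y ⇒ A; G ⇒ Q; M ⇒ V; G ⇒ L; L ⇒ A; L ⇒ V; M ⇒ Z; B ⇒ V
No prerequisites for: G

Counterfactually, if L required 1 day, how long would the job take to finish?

31

The binding path is G→M→Z→B→V = 2+4+6+8+11 = 31; finish at 31 days.
L is off the critical path — its longest chain is 15 days, giving 16 of slack.
That remains the longest chain; total 31 days.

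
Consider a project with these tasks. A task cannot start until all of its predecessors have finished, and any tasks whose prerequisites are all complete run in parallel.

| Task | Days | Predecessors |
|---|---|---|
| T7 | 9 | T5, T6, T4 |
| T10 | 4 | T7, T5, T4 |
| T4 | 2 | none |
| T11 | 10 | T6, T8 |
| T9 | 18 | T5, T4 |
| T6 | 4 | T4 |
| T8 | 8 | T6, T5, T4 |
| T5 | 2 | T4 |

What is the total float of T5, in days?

The longest chain is T4→T6→T8→T11 = 2+4+8+10 = 24; overall finish 24 days.
Longest path through T5: 22 days (earliest finish 4, latest finish 6).
Float = 24 − 22 = 2.

2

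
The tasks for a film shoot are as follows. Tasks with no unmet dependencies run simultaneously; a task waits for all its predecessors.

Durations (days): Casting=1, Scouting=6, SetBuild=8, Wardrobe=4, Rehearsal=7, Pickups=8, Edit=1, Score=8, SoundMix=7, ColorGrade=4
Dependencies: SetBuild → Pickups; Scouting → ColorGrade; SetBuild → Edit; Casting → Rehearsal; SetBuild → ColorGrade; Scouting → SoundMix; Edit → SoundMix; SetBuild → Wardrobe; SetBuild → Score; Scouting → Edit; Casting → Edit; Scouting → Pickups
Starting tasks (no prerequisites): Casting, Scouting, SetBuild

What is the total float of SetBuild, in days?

0

SetBuild→Pickups = 8+8 = 16 sets the makespan at 16 days.
Longest path through SetBuild: 16 days (earliest finish 8, latest finish 8).
Float = 16 − 16 = 0.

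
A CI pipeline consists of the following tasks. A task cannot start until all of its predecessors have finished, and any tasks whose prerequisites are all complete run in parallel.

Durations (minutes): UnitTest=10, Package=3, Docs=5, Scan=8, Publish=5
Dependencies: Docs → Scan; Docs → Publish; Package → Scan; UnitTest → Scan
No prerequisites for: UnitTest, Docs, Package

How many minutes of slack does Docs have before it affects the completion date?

The longest chain is UnitTest→Scan = 10+8 = 18; overall finish 18 minutes.
Docs finishes as early as 5 and must finish by 10.
So Docs can slip 10 − 5 = 5 minutes.

5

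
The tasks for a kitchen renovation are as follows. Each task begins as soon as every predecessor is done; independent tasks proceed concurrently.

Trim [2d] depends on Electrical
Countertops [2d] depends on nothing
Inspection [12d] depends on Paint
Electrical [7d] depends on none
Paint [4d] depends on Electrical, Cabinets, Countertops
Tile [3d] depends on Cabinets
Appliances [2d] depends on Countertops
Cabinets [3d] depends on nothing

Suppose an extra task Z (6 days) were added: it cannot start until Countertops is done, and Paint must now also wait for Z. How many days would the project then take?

24

Originally the project takes 23 days.
With Z inserted, Paint now waits for max(Electrical, Cabinets, Countertops, Z).
New critical path: Countertops→Z→Paint→Inspection = 2+6+4+12 = 24 ⇒ 24 days.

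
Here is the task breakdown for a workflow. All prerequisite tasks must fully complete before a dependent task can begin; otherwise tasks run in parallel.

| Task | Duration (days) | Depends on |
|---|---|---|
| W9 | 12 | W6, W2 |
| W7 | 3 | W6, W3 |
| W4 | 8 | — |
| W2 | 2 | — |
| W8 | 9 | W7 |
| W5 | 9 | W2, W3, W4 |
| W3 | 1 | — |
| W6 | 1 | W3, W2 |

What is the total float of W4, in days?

The longest chain is W4→W5 = 8+9 = 17; overall finish 17 days.
Longest path through W4: 17 days (earliest finish 8, latest finish 8).
Float = 17 − 17 = 0.

0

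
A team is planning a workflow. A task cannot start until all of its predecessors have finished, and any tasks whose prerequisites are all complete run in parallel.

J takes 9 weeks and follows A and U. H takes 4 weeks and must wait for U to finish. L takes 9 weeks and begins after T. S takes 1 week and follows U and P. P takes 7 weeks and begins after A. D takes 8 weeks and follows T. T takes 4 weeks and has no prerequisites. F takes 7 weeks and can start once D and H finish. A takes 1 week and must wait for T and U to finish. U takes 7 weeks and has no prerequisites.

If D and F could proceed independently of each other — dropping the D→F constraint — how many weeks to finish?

18

Before: longest chain T→D→F = 4+8+7 = 19, finish 19.
Without D→F, F's earliest start moves from 12 to 11.
New critical path: U→H→F = 7+4+7 = 18 ⇒ 18 weeks.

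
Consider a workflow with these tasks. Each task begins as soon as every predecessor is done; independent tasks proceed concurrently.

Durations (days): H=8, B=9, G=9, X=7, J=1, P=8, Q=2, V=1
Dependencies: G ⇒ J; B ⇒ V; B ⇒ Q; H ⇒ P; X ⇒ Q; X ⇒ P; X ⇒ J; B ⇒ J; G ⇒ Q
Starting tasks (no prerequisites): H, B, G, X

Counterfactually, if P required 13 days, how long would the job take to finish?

21

Baseline: H→P = 8+8 = 16 → 16 days.
Since P is critical, the +5 change carries straight to that chain (now 21 days).
The critical path is still H→P; finish is now 21 days.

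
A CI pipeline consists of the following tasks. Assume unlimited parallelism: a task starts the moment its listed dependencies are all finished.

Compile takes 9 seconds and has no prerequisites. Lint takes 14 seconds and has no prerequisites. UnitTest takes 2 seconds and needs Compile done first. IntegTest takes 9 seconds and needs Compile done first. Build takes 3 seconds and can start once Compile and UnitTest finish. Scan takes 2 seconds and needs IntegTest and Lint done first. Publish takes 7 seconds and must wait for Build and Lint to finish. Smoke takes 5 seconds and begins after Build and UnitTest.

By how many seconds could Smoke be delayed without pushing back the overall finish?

Compile→UnitTest→Build→Publish = 9+2+3+7 = 21 sets the makespan at 21 seconds.
Longest path through Smoke: 19 seconds (earliest finish 19, latest finish 21).
Float = 21 − 19 = 2.

2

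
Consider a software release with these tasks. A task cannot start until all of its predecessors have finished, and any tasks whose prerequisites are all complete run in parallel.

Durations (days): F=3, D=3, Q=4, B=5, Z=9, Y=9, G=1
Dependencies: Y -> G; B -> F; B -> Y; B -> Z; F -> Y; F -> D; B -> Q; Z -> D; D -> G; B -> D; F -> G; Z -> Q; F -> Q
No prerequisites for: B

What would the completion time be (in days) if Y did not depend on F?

Before: longest chain B→F→Y→G = 5+3+9+1 = 18, finish 18.
Without F→Y, Y's earliest start moves from 8 to 5.
The longest chain is now B→Z→D→G = 5+9+3+1 = 18, so the project takes 18 days.

18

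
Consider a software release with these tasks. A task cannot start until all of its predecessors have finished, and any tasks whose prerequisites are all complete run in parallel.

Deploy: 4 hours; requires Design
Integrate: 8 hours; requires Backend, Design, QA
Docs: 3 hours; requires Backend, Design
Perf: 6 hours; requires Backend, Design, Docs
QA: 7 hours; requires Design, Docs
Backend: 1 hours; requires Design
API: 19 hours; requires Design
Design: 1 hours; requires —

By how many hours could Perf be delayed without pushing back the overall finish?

9

Critical path: Design→Backend→Docs→QA→Integrate = 1+1+3+7+8 = 20, so the finish is 20 hours.
Longest path through Perf: 11 hours (earliest finish 11, latest finish 20).
Float = 20 − 11 = 9.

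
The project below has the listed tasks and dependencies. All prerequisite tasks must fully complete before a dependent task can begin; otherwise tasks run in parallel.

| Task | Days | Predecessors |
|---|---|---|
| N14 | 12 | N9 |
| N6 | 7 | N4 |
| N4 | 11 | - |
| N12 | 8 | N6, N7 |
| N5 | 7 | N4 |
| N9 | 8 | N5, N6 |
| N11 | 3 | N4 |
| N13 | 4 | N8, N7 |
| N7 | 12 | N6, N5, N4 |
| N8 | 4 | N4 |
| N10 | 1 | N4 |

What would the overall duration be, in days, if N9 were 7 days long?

Baseline: N4→N5→N9→N14 = 11+7+8+12 = 38 → 38 days.
N9 lies on that path, so at 7 days the path becomes 37 days.
New critical path: N4→N5→N7→N12 = 11+7+12+8 = 38 ⇒ 38 days.

38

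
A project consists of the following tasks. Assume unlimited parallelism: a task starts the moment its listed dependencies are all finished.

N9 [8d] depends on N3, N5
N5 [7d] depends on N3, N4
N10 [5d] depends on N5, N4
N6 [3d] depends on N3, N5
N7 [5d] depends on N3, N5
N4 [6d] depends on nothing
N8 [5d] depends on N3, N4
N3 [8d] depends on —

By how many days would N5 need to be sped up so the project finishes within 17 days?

Current finish: 23 days; target: 17.
N5 is on every critical path, so each day cut from N5 cuts the finish by one (this holds down to a finish of 17).
Need 23 − 17 = 6 days off N5 → N5 becomes 1 day, finish becomes 17.

6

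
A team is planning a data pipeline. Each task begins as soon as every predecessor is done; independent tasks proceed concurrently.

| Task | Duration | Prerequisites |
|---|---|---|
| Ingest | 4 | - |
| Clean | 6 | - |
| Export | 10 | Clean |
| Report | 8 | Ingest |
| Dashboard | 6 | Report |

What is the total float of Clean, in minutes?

2

The longest chain is Ingest→Report→Dashboard = 4+8+6 = 18; overall finish 18 minutes.
The longest chain containing Clean totals 16 minutes.
Slack of Clean = 2 − 0 = 2 minutes.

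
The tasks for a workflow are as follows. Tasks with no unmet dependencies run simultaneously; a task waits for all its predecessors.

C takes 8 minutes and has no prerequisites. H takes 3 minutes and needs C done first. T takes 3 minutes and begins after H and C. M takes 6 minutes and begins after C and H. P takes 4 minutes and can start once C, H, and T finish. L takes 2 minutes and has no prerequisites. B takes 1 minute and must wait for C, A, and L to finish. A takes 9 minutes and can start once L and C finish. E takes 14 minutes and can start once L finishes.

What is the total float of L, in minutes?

2

Critical path: C→A→B = 8+9+1 = 18, so the finish is 18 minutes.
The longest chain containing L totals 16 minutes.
Slack of L = 2 − 0 = 2 minutes.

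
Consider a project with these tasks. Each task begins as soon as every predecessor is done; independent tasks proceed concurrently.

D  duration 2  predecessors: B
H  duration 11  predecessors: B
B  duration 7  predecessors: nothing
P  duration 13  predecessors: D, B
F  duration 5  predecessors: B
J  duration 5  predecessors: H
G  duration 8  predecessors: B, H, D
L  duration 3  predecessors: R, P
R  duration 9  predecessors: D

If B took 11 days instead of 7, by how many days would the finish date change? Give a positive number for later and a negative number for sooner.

Baseline: B→H→G = 7+11+8 = 26 → 26 days.
Since B is critical, the +4 change carries straight to that chain (now 30 days).
That remains the longest chain; total 30 days.
Change in finish: 30 − 26 = +4 days.

4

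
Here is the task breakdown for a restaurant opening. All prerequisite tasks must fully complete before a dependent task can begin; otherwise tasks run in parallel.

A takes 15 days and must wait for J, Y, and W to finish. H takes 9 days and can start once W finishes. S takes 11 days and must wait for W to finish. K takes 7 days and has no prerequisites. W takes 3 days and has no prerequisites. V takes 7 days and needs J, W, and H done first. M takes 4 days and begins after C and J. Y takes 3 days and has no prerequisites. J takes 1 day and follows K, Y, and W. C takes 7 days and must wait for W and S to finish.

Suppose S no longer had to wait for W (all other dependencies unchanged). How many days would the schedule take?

Before: longest chain W→S→C→M = 3+11+7+4 = 25, finish 25.
Without W→S, S's earliest start moves from 3 to 0.
The longest chain is now K→J→A = 7+1+15 = 23, so the schedule takes 23 days.

23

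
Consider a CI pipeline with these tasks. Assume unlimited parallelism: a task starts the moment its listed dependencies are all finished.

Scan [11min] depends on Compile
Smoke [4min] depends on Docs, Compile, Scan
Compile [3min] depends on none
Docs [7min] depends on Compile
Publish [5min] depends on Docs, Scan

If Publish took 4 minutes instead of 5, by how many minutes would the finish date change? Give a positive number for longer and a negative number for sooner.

The binding path is Compile→Scan→Publish = 3+11+5 = 19; finish at 19 minutes.
Since Publish is critical, the -1 change carries straight to that chain (now 18 minutes).
That remains the longest chain; total 18 minutes.
Change in finish: 18 − 19 = -1 minutes.

-1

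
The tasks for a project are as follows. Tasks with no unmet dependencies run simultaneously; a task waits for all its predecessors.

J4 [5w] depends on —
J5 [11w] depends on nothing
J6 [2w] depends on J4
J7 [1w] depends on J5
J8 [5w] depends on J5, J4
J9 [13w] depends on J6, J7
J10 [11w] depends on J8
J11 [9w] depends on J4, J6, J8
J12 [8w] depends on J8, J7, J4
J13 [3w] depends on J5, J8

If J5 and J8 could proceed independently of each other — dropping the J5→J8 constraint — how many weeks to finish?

25

Before: longest chain J5→J8→J10 = 11+5+11 = 27, finish 27.
Without J5→J8, J8's earliest start moves from 11 to 5.
The longest chain is now J5→J7→J9 = 11+1+13 = 25, so the project takes 25 weeks.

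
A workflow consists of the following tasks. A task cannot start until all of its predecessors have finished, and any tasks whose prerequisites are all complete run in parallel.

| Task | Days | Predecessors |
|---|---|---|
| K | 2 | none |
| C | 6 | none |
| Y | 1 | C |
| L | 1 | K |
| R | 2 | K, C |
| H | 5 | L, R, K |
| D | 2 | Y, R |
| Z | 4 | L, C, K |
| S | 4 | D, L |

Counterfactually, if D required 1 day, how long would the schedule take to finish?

13

The binding path is C→R→D→S = 6+2+2+4 = 14; finish at 14 days.
D lies on that path, so at 1 day the path becomes 13 days.
Now C→R→H = 6+2+5 = 13 is longest, so the finish becomes 13 days.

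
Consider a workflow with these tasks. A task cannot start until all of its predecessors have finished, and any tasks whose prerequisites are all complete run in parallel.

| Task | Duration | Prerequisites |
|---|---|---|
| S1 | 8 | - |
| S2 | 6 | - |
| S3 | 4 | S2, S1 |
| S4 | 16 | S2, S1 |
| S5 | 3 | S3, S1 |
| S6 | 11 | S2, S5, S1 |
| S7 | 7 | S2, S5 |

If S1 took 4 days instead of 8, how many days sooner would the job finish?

2

Baseline: S1→S3→S5→S6 = 8+4+3+11 = 26 → 26 days.
Since S1 is critical, the -4 change carries straight to that chain (now 22 days).
New critical path: S2→S3→S5→S6 = 6+4+3+11 = 24 ⇒ 24 days.
Change in finish: 24 − 26 = -2 days.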